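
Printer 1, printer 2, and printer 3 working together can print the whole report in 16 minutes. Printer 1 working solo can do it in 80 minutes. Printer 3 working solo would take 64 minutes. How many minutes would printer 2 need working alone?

Combined rate is 1/16 per minute.
Known contribution: 1/80 + 1/64 = (4 + 5)/320 = 9/320 per minute.
So printer 2's rate is 1/16 − 9/320 = 11/320, meaning 320/11 minutes alone.

320/11 minutes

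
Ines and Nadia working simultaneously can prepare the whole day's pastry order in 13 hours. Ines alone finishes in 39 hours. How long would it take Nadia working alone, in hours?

Combined rate is 1/13 per hour.
Known contribution: 1/39 per hour.
So Nadia's rate is 1/13 − 1/39 = 2/39, meaning 39/2 hours alone.

39/2 hours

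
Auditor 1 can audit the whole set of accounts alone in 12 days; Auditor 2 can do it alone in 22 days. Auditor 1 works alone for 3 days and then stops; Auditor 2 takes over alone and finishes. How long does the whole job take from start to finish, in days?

In 3 days Auditor 1 does 3/12 = 1/4 of the job, leaving 3/4.
Auditor 2 works at 1/22 per day, so finishing takes 3/4 ÷ 1/22 = 33/2 days.
Total time = 3 + 33/2 = 39/2 days.

39/2 days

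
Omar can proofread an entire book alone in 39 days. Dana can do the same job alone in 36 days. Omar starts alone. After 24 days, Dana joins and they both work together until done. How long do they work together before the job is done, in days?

In the first 24 days Omar alone does 24/39 = 8/13 of the job, leaving 5/13.
Once everyone is working, combined rate: 1/39 + 1/36 = (12 + 13)/468 = 25/468 per day.
Remaining 5/13 at 25/468 per day takes 36/5 days.

36/5 days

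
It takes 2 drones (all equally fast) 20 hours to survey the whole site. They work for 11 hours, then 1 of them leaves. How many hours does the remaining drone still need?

18 hours

One drone does 1/40 of the job per hour.
After 11 hours with 2 drones, 11/20 is done (9/20 left).
With 1 drone the rate is 1/40, so the rest takes 9/20 ÷ 1/40 = 18 hours.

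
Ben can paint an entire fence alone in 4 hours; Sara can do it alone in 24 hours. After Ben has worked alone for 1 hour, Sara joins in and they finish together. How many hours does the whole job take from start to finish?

25/7 hours

In 1 hour Ben does 1/4 of the job, leaving 3/4.
Ben and Sara together work at 7/24 per hour, so finishing takes 3/4 ÷ 7/24 = 18/7 hours.
Total time = 1 + 18/7 = 25/7 hours.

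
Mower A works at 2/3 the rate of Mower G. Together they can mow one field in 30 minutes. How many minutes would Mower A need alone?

75 minutes

Let Mower G's rate be r; then Mower A's rate is (2/3)r, so together (2/3 + 1)r = (5/3)r = 1/30.
Thus r = 1/50 per minute.
Mower G alone: 50 minutes; Mower A alone: 75 minutes.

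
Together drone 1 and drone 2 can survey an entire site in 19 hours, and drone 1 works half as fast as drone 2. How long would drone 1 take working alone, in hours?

Let drone 2's rate be r; then drone 1's rate is (1/2)r, so together (1/2 + 1)r = (3/2)r = 1/19.
Thus r = 2/57 per hour.
Drone 2 alone: 57/2 hours; drone 1 alone: 57 hours.

57 hours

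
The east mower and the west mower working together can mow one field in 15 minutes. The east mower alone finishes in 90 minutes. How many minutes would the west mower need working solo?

18 minutes

Combined rate is 1/15 per minute.
Known contribution: 1/90 per minute.
So the west mower's rate is 1/15 − 1/90 = 1/18, meaning 18 minutes alone.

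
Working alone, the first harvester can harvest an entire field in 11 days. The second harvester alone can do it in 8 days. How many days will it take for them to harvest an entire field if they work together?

88/19 days

With two workers the combined time is the product over the sum: 11·8/(11+8) = 88/19 days.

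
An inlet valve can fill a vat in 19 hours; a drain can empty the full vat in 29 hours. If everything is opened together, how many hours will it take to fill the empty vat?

Net rate = 1/19 − 1/29 = (29 − 19)/551 = 10/551 per hour.
Filling time = 1 ÷ (10/551) = 551/10 hours.

551/10 hours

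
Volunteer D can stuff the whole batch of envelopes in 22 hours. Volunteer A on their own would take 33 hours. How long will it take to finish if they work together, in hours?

Combined rate: 1/22 + 1/33 = (3 + 2)/66 = 5/66 per hour.
Time = 1 ÷ (5/66) = 66/5 hours.

66/5 hours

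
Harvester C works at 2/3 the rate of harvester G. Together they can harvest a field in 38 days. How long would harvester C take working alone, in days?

95 days

Let harvester G's rate be r; then harvester C's rate is (2/3)r, so together (2/3 + 1)r = (5/3)r = 1/38.
Thus r = 3/190 per day.
Harvester G alone: 190/3 days; harvester C alone: 95 days.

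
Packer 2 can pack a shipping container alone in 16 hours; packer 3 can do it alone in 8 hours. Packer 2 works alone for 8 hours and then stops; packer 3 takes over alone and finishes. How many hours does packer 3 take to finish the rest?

In 8 hours packer 2 does 8/16 = 1/2 of the job, leaving 1/2.
Packer 3 works at 1/8 per hour, so finishing takes 1/2 ÷ 1/8 = 4 hours.

4 hours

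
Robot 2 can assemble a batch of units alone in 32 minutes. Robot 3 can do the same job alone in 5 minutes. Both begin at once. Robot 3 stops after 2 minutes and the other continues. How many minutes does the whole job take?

96/5 minutes

In the first 2 minutes the combined rate is 37/160, so 37/80 of the job is done, leaving 43/80.
After Robot 3 leaves the rate is 1/32 per minute; the remaining 43/80 takes 86/5 minutes.
Total = 2 + 86/5 = 96/5 minutes.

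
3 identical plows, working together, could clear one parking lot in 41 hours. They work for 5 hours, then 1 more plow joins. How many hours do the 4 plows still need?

One plow does 1/123 of the job per hour.
After 5 hours with 3 plows, 5/41 is done (36/41 left).
With 4 plows the rate is 4/123, so the rest takes 36/41 ÷ 4/123 = 27 hours.

27 hours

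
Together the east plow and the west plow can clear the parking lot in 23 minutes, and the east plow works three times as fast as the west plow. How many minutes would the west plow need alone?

92 minutes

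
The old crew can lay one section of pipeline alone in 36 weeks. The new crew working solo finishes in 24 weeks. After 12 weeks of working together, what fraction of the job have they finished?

5/6

Combined rate: 1/36 + 1/24 = (2 + 3)/72 = 5/72 per week.
In 12 weeks they complete 12·5/72 = 5/6 of the job.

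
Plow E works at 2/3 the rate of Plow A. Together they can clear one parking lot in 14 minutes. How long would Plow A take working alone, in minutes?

Let Plow A's rate be r; then Plow E's rate is (2/3)r, so together (2/3 + 1)r = (5/3)r = 1/14.
Thus r = 3/70 per minute.
Plow A alone: 70/3 minutes; Plow E alone: 35 minutes.

70/3 minutes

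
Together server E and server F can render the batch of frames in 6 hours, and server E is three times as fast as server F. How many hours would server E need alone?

Let server F's rate be r; then server E's rate is 3r, so together (3 + 1)r = 4r = 1/6.
Thus r = 1/24 per hour.
Server F alone: 24 hours; server E alone: 8 hours.

8 hours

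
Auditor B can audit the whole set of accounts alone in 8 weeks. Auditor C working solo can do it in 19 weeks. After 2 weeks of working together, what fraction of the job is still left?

49/76

Combined rate: 1/8 + 1/19 = (19 + 8)/152 = 27/152 per week.
In 2 weeks they complete 2·27/152 = 27/76 of the job.
So 49/76 remains.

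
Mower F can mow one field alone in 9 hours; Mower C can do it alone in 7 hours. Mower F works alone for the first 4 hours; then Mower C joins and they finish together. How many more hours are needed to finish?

35/16 hours

In 4 hours Mower F does 4/9 of the job, leaving 5/9.
Mower F and Mower C together work at 16/63 per hour, so finishing takes 5/9 ÷ 16/63 = 35/16 hours.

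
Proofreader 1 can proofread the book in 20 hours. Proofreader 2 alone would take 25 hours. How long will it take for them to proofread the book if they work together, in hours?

100/9 hours

With two workers the combined time is the product over the sum: 20·25/(20+25) = 500/45 = 100/9 hours.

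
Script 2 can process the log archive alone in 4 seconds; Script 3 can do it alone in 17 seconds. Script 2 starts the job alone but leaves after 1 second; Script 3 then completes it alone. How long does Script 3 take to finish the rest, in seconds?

In 1 second Script 2 does 1/4 of the job, leaving 3/4.
Script 3 works at 1/17 per second, so finishing takes 3/4 ÷ 1/17 = 51/4 seconds.

51/4 seconds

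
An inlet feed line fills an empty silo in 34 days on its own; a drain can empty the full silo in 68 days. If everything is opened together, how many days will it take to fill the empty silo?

Net rate = 1/34 − 1/68 = (2 − 1)/68 = 1/68 per day.
Filling time = 1 ÷ (1/68) = 68 days.

68 days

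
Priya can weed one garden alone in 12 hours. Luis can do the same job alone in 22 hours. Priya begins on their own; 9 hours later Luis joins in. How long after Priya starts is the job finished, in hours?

186/17 hours

In the first 9 hours Priya alone does 9/12 = 3/4 of the job, leaving 1/4.
Once everyone is working, combined rate: 1/12 + 1/22 = (11 + 6)/132 = 17/132 per hour.
Remaining 1/4 at 17/132 per hour takes 33/17 hours.
Total from the start = 9 + 33/17 = 186/17 hours.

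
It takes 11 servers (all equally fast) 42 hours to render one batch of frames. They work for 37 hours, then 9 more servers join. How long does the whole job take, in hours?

One server does 1/462 of the job per hour.
After 37 hours with 11 servers, 37/42 is done (5/42 left).
With 20 servers the rate is 20/462 = 10/231, so the rest takes 5/42 ÷ 10/231 = 11/4 hours.
Total = 37 + 11/4 = 159/4 hours.

159/4 hours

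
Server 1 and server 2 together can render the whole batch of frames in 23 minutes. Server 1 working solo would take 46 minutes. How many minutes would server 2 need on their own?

46 minutes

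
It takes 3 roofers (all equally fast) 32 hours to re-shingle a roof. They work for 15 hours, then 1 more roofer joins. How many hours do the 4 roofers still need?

51/4 hours

One roofer does 1/96 of the job per hour.
After 15 hours with 3 roofers, 15/32 is done (17/32 left).
With 4 roofers the rate is 4/96 = 1/24, so the rest takes 17/32 ÷ 1/24 = 51/4 hours.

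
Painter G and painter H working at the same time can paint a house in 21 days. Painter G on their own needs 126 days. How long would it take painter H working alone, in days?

126/5 days

Combined rate is 1/21 per day.
Known contribution: 1/126 per day.
So painter H's rate is 1/21 − 1/126 = 5/126, meaning 126/5 days alone.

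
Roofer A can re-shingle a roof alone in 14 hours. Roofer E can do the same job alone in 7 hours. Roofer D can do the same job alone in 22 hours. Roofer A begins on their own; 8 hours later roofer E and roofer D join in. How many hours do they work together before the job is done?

33/20 hours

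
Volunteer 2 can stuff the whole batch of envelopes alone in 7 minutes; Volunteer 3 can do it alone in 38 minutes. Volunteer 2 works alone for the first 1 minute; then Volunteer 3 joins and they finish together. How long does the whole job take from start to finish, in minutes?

91/15 minutes

In 1 minute Volunteer 2 does 1/7 of the job, leaving 6/7.
Volunteer 2 and Volunteer 3 together work at 45/266 per minute, so finishing takes 6/7 ÷ 45/266 = 76/15 minutes.
Total time = 1 + 76/15 = 91/15 minutes.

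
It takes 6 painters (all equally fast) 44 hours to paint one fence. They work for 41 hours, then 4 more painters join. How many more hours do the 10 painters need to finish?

9/5 hours

One painter does 1/264 of the job per hour.
After 41 hours with 6 painters, 41/44 is done (3/44 left).
With 10 painters the rate is 10/264 = 5/132, so the rest takes 3/44 ÷ 5/132 = 9/5 hours.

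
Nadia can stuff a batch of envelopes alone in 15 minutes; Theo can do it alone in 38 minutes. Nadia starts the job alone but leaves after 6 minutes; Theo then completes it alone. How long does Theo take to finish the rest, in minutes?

In 6 minutes Nadia does 6/15 = 2/5 of the job, leaving 3/5.
Theo works at 1/38 per minute, so finishing takes 3/5 ÷ 1/38 = 114/5 minutes.

114/5 minutes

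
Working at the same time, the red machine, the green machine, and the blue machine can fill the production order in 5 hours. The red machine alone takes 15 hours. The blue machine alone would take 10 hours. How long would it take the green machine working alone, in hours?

30 hours

Combined rate is 1/5 per hour.
Known contribution: 1/15 + 1/10 = (2 + 3)/30 = 5/30 = 1/6 per hour.
So the green machine's rate is 1/5 − 1/6 = 1/30, meaning 30 hours alone.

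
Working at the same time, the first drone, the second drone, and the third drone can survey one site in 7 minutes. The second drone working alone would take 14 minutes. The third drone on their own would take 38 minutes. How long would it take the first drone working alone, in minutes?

133/6 minutes

Combined rate is 1/7 per minute.
Known contribution: 1/14 + 1/38 = (19 + 7)/266 = 26/266 = 13/133 per minute.
So the first drone's rate is 1/7 − 13/133 = 6/133, meaning 133/6 minutes alone.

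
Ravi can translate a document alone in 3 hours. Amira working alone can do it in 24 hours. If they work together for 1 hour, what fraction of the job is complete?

Combined rate: 1/3 + 1/24 = (8 + 1)/24 = 9/24 = 3/8 per hour.
In 1 hour they complete 1·3/8 = 3/8 of the job.

3/8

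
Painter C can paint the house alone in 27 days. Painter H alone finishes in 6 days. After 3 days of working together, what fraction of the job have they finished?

11/18

Combined rate: 1/27 + 1/6 = (2 + 9)/54 = 11/54 per day.
In 3 days they complete 3·11/54 = 11/18 of the job.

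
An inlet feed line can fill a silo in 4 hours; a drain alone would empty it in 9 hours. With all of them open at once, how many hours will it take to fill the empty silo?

Net rate = 1/4 − 1/9 = (9 − 4)/36 = 5/36 per hour.
Filling time = 1 ÷ (5/36) = 36/5 hours.

36/5 hours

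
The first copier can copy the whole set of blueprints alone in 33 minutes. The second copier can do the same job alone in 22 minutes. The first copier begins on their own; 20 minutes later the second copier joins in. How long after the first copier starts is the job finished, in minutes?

126/5 minutes

In the first 20 minutes the first copier alone does 20/33 of the job, leaving 13/33.
Once everyone is working, combined rate: 1/33 + 1/22 = (2 + 3)/66 = 5/66 per minute.
Remaining 13/33 at 5/66 per minute takes 26/5 minutes.
Total from the start = 20 + 26/5 = 126/5 minutes.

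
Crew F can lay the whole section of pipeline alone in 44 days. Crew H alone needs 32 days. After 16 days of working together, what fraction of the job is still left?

Combined rate: 1/44 + 1/32 = (8 + 11)/352 = 19/352 per day.
In 16 days they complete 16·19/352 = 19/22 of the job.
So 3/22 remains.

3/22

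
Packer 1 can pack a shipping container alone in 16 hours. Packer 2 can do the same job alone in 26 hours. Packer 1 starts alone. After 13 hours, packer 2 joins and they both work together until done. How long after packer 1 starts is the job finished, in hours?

In the first 13 hours packer 1 alone does 13/16 of the job, leaving 3/16.
Once everyone is working, combined rate: 1/16 + 1/26 = (13 + 8)/208 = 21/208 per hour.
Remaining 3/16 at 21/208 per hour takes 13/7 hours.
Total from the start = 13 + 13/7 = 104/7 hours.

104/7 hours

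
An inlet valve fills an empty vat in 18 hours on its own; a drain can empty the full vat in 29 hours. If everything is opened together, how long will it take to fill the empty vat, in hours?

Net rate = 1/18 − 1/29 = (29 − 18)/522 = 11/522 per hour.
Filling time = 1 ÷ (11/522) = 522/11 hours.

522/11 hours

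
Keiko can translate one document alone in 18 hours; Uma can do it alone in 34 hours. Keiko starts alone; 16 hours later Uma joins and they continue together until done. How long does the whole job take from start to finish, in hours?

In 16 hours Keiko does 16/18 = 8/9 of the job, leaving 1/9.
Keiko and Uma together work at 13/153 per hour, so finishing takes 1/9 ÷ 13/153 = 17/13 hours.
Total time = 16 + 17/13 = 225/13 hours.

225/13 hours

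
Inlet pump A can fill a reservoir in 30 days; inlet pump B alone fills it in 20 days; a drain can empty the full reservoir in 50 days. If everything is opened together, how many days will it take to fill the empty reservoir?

300/19 days

Net rate = 1/30 + 1/20 − 1/50 = (10 + 15 − 6)/300 = 19/300 per day.
Filling time = 1 ÷ (19/300) = 300/19 days.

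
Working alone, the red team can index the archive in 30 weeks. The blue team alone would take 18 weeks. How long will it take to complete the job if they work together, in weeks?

Combined rate: 1/30 + 1/18 = (3 + 5)/90 = 8/90 = 4/45 per week.
Time = 1 ÷ (4/45) = 45/4 weeks.

45/4 weeks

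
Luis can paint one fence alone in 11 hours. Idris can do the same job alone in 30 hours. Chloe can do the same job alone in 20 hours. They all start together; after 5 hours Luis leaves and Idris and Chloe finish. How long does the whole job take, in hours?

In the first 5 hours the combined rate is 23/132, so 115/132 of the job is done, leaving 17/132.
After Luis leaves the rate is 1/12 per hour; the remaining 17/132 takes 17/11 hours.
Total = 5 + 17/11 = 72/11 hours.

72/11 hours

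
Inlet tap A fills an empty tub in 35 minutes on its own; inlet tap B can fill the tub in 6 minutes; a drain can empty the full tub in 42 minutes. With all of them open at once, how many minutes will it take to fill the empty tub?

35/6 minutes

Net rate = 1/35 + 1/6 − 1/42 = (6 + 35 − 5)/210 = 36/210 = 6/35 per minute.
Filling time = 1 ÷ (6/35) = 35/6 minutes.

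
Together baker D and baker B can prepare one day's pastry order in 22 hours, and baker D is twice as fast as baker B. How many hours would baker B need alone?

Let baker B's rate be r; then baker D's rate is 2r, so together (2 + 1)r = 3r = 1/22.
Thus r = 1/66 per hour.
Baker B alone: 66 hours; baker D alone: 33 hours.

66 hours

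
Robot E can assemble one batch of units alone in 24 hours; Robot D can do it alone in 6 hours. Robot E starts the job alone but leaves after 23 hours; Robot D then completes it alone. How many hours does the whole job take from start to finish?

In 23 hours Robot E does 23/24 of the job, leaving 1/24.
Robot D works at 1/6 per hour, so finishing takes 1/24 ÷ 1/6 = 1/4 hours.
Total time = 23 + 1/4 = 93/4 hours.

93/4 hours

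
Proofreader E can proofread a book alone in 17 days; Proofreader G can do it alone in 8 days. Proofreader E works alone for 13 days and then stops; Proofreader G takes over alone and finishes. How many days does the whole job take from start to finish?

253/17 days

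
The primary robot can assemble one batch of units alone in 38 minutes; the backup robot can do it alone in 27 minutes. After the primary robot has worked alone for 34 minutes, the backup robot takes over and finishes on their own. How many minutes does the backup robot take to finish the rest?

54/19 minutes

In 34 minutes the primary robot does 34/38 = 17/19 of the job, leaving 2/19.
The backup robot works at 1/27 per minute, so finishing takes 2/19 ÷ 1/27 = 54/19 minutes.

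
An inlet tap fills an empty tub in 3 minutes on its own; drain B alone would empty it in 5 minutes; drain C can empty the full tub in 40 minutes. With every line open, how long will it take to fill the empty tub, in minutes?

Net rate = 1/3 − 1/5 − 1/40 = (40 − 24 − 3)/120 = 13/120 per minute.
Filling time = 1 ÷ (13/120) = 120/13 minutes.

120/13 minutes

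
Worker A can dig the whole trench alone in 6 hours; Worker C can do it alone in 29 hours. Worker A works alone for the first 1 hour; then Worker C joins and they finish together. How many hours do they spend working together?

In 1 hour Worker A does 1/6 of the job, leaving 5/6.
Worker A and Worker C together work at 35/174 per hour, so finishing takes 5/6 ÷ 35/174 = 29/7 hours.

29/7 hours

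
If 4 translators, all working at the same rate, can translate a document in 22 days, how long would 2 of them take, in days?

44 days

Total work is 4·22 = 88 translator-days.
With 2 translators: 88/2 = 44 days.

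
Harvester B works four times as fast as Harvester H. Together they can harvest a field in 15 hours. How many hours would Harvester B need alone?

75/4 hours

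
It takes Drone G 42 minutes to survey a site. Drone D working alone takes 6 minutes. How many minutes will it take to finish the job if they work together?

Combined rate: 1/42 + 1/6 = (1 + 7)/42 = 8/42 = 4/21 per minute.
Time = 1 ÷ (4/21) = 21/4 minutes.

21/4 minutes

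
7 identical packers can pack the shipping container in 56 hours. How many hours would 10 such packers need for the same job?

196/5 hours

Total work is 7·56 = 392 packer-hours.
With 10 packers: 392/10 = 196/5 hours.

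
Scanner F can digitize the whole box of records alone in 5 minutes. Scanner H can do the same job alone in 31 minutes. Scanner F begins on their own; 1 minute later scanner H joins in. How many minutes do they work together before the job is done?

31/9 minutes

In the first 1 minute scanner F alone does 1/5 of the job, leaving 4/5.
Once everyone is working, combined rate: 1/5 + 1/31 = (31 + 5)/155 = 36/155 per minute.
Remaining 4/5 at 36/155 per minute takes 31/9 minutes.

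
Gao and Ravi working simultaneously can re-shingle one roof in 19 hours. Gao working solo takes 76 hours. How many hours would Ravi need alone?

Combined rate is 1/19 per hour.
Known contribution: 1/76 per hour.
So Ravi's rate is 1/19 − 1/76 = 3/76, meaning 76/3 hours alone.

76/3 hours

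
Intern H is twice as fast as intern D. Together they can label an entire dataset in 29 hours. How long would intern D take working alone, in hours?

87 hours

Let intern D's rate be r; then intern H's rate is 2r, so together (2 + 1)r = 3r = 1/29.
Thus r = 1/87 per hour.
Intern D alone: 87 hours; intern H alone: 87/2 hours.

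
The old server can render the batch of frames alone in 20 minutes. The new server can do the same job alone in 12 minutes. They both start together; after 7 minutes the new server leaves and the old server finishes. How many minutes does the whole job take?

25/3 minutes

In the first 7 minutes the combined rate is 2/15, so 14/15 of the job is done, leaving 1/15.
After the new server leaves the rate is 1/20 per minute; the remaining 1/15 takes 4/3 minutes.
Total = 7 + 4/3 = 25/3 minutes.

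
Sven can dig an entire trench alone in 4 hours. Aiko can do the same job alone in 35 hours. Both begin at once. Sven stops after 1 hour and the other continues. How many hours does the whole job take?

In the first 1 hour the combined rate is 39/140, so 39/140 of the job is done, leaving 101/140.
After Sven leaves the rate is 1/35 per hour; the remaining 101/140 takes 101/4 hours.
Total = 1 + 101/4 = 105/4 hours.

105/4 hours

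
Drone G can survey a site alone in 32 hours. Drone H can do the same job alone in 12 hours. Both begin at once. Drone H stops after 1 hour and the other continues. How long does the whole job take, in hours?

In the first 1 hour the combined rate is 11/96, so 11/96 of the job is done, leaving 85/96.
After drone H leaves the rate is 1/32 per hour; the remaining 85/96 takes 85/3 hours.
Total = 1 + 85/3 = 88/3 hours.

88/3 hours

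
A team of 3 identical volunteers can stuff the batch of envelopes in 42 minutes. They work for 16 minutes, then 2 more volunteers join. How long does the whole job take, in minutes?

158/5 minutes

One volunteer does 1/126 of the job per minute.
After 16 minutes with 3 volunteers, 8/21 is done (13/21 left).
With 5 volunteers the rate is 5/126, so the rest takes 13/21 ÷ 5/126 = 78/5 minutes.
Total = 16 + 78/5 = 158/5 minutes.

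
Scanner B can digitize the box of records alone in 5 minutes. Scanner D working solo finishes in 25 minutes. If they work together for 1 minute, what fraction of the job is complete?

Combined rate: 1/5 + 1/25 = (5 + 1)/25 = 6/25 per minute.
In 1 minute they complete 1·6/25 = 6/25 of the job.

6/25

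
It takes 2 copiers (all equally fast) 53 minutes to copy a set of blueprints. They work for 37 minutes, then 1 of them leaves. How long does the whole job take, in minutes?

69 minutes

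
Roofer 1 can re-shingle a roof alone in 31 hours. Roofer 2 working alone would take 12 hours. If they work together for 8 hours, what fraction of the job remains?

Combined rate: 1/31 + 1/12 = (12 + 31)/372 = 43/372 per hour.
In 8 hours they complete 8·43/372 = 86/93 of the job.
So 7/93 remains.

7/93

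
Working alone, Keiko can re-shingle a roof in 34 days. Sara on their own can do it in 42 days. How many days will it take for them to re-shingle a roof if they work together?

Combined rate: 1/34 + 1/42 = (21 + 17)/714 = 38/714 = 19/357 per day.
Time = 1 ÷ (19/357) = 357/19 days.

357/19 days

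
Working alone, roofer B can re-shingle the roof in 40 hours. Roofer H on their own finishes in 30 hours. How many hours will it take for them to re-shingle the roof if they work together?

120/7 hours

Combined rate: 1/40 + 1/30 = (3 + 4)/120 = 7/120 per hour.
Time = 1 ÷ (7/120) = 120/7 hours.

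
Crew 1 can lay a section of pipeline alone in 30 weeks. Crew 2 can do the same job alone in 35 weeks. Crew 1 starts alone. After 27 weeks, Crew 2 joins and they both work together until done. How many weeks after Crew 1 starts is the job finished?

In the first 27 weeks Crew 1 alone does 27/30 = 9/10 of the job, leaving 1/10.
Once everyone is working, combined rate: 1/30 + 1/35 = (7 + 6)/210 = 13/210 per week.
Remaining 1/10 at 13/210 per week takes 21/13 weeks.
Total from the start = 27 + 21/13 = 372/13 weeks.

372/13 weeks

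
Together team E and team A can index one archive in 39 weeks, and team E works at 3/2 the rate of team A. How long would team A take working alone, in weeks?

195/2 weeks

Let team A's rate be r; then team E's rate is (3/2)r, so together (3/2 + 1)r = (5/2)r = 1/39.
Thus r = 2/195 per week.
Team A alone: 195/2 weeks; team E alone: 65 weeks.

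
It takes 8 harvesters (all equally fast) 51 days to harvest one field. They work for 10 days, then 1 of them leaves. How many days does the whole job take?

One harvester does 1/408 of the job per day.
After 10 days with 8 harvesters, 10/51 is done (41/51 left).
With 7 harvesters the rate is 7/408, so the rest takes 41/51 ÷ 7/408 = 328/7 days.
Total = 10 + 328/7 = 398/7 days.

398/7 days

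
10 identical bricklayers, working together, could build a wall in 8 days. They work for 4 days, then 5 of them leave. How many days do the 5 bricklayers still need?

One bricklayer does 1/80 of the job per day.
After 4 days with 10 bricklayers, 1/2 is done (1/2 left).
With 5 bricklayers the rate is 5/80 = 1/16, so the rest takes 1/2 ÷ 1/16 = 8 days.

8 days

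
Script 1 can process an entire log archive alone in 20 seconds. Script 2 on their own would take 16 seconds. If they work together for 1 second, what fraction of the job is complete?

Combined rate: 1/20 + 1/16 = (4 + 5)/80 = 9/80 per second.
In 1 second they complete 1·9/80 = 9/80 of the job.

9/80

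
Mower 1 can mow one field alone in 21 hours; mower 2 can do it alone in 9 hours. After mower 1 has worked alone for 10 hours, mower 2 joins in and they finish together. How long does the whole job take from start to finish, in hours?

133/10 hours

In 10 hours mower 1 does 10/21 of the job, leaving 11/21.
Mower 1 and mower 2 together work at 10/63 per hour, so finishing takes 11/21 ÷ 10/63 = 33/10 hours.
Total time = 10 + 33/10 = 133/10 hours.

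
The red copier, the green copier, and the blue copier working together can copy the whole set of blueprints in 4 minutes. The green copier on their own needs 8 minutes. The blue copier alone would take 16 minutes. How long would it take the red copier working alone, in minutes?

16 minutes

Combined rate is 1/4 per minute.
Known contribution: 1/8 + 1/16 = (2 + 1)/16 = 3/16 per minute.
So the red copier's rate is 1/4 − 3/16 = 1/16, meaning 16 minutes alone.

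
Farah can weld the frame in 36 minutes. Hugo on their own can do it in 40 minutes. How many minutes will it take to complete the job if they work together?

360/19 minutes

Combined rate: 1/36 + 1/40 = (10 + 9)/360 = 19/360 per minute.
Time = 1 ÷ (19/360) = 360/19 minutes.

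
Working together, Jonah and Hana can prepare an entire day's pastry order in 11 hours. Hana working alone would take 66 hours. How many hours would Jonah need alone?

Combined rate is 1/11 per hour.
Known contribution: 1/66 per hour.
So Jonah's rate is 1/11 − 1/66 = 5/66, meaning 66/5 hours alone.

66/5 hours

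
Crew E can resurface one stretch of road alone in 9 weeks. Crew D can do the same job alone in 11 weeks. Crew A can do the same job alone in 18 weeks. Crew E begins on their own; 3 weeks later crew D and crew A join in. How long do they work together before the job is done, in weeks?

44/17 weeks

In the first 3 weeks crew E alone does 3/9 = 1/3 of the job, leaving 2/3.
Once everyone is working, combined rate: 1/9 + 1/11 + 1/18 = (22 + 18 + 11)/198 = 51/198 = 17/66 per week.
Remaining 2/3 at 17/66 per week takes 44/17 weeks.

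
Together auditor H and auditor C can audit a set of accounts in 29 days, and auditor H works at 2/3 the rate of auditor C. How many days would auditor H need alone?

Let auditor C's rate be r; then auditor H's rate is (2/3)r, so together (2/3 + 1)r = (5/3)r = 1/29.
Thus r = 3/145 per day.
Auditor C alone: 145/3 days; auditor H alone: 145/2 days.

145/2 days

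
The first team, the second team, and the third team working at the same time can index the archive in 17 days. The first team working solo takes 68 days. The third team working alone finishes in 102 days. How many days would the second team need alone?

Combined rate is 1/17 per day.
Known contribution: 1/68 + 1/102 = (3 + 2)/204 = 5/204 per day.
So the second team's rate is 1/17 − 5/204 = 7/204, meaning 204/7 days alone.

204/7 days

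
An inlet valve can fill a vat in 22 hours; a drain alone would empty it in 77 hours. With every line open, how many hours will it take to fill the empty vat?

154/5 hours

Net rate = 1/22 − 1/77 = (7 − 2)/154 = 5/154 per hour.
Filling time = 1 ÷ (5/154) = 154/5 hours.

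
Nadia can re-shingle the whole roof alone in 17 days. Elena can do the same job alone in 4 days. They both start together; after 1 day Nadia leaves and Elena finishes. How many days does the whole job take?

64/17 days

In the first 1 day the combined rate is 21/68, so 21/68 of the job is done, leaving 47/68.
After Nadia leaves the rate is 1/4 per day; the remaining 47/68 takes 47/17 days.
Total = 1 + 47/17 = 64/17 days.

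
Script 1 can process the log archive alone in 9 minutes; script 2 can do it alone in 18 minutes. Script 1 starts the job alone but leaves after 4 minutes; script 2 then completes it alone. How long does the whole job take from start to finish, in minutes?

14 minutes

In 4 minutes script 1 does 4/9 of the job, leaving 5/9.
Script 2 works at 1/18 per minute, so finishing takes 5/9 ÷ 1/18 = 10 minutes.
Total time = 4 + 10 = 14 minutes.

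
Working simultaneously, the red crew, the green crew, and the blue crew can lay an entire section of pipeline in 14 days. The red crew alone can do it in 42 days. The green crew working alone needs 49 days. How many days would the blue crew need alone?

147/4 days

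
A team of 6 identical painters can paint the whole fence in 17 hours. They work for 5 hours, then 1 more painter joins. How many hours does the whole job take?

107/7 hours

One painter does 1/102 of the job per hour.
After 5 hours with 6 painters, 5/17 is done (12/17 left).
With 7 painters the rate is 7/102, so the rest takes 12/17 ÷ 7/102 = 72/7 hours.
Total = 5 + 72/7 = 107/7 hours.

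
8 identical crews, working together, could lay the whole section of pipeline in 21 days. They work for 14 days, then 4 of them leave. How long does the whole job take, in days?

One crew does 1/168 of the job per day.
After 14 days with 8 crews, 2/3 is done (1/3 left).
With 4 crews the rate is 4/168 = 1/42, so the rest takes 1/3 ÷ 1/42 = 14 days.
Total = 14 + 14 = 28 days.

28 days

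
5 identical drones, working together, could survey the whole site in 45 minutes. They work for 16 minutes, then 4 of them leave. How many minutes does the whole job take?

161 minutes

One drone does 1/225 of the job per minute.
After 16 minutes with 5 drones, 16/45 is done (29/45 left).
With 1 drone the rate is 1/225, so the rest takes 29/45 ÷ 1/225 = 145 minutes.
Total = 16 + 145 = 161 minutes.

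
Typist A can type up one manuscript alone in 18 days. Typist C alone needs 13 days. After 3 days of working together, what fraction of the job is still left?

Combined rate: 1/18 + 1/13 = (13 + 18)/234 = 31/234 per day.
In 3 days they complete 3·31/234 = 31/78 of the job.
So 47/78 remains.

47/78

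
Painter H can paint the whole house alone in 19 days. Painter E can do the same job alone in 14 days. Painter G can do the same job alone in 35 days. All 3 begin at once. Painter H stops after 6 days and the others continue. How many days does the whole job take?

130/19 days

In the first 6 days the combined rate is 29/190, so 87/95 of the job is done, leaving 8/95.
After Painter H leaves the rate is 1/10 per day; the remaining 8/95 takes 16/19 days.
Total = 6 + 16/19 = 130/19 days.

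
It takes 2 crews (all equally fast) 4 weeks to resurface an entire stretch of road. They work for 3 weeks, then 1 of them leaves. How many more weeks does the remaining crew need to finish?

One crew does 1/8 of the job per week.
After 3 weeks with 2 crews, 3/4 is done (1/4 left).
With 1 crew the rate is 1/8, so the rest takes 1/4 ÷ 1/8 = 2 weeks.

2 weeks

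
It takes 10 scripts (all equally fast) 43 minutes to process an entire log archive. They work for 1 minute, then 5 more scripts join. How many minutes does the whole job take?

One script does 1/430 of the job per minute.
After 1 minute with 10 scripts, 1/43 is done (42/43 left).
With 15 scripts the rate is 15/430 = 3/86, so the rest takes 42/43 ÷ 3/86 = 28 minutes.
Total = 1 + 28 = 29 minutes.

29 minutes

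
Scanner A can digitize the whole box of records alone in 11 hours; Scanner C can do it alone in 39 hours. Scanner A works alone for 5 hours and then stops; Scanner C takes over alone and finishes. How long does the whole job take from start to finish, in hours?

In 5 hours Scanner A does 5/11 of the job, leaving 6/11.
Scanner C works at 1/39 per hour, so finishing takes 6/11 ÷ 1/39 = 234/11 hours.
Total time = 5 + 234/11 = 289/11 hours.

289/11 hours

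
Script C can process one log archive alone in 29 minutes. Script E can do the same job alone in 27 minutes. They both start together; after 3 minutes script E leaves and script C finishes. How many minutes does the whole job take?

In the first 3 minutes the combined rate is 56/783, so 56/261 of the job is done, leaving 205/261.
After script E leaves the rate is 1/29 per minute; the remaining 205/261 takes 205/9 minutes.
Total = 3 + 205/9 = 232/9 minutes.

232/9 minutes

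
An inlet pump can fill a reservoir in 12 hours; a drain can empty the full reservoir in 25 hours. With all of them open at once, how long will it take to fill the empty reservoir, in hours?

Net rate = 1/12 − 1/25 = (25 − 12)/300 = 13/300 per hour.
Filling time = 1 ÷ (13/300) = 300/13 hours.

300/13 hours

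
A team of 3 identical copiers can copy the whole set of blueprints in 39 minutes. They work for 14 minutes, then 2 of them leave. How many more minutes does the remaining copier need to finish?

One copier does 1/117 of the job per minute.
After 14 minutes with 3 copiers, 14/39 is done (25/39 left).
With 1 copier the rate is 1/117, so the rest takes 25/39 ÷ 1/117 = 75 minutes.

75 minutes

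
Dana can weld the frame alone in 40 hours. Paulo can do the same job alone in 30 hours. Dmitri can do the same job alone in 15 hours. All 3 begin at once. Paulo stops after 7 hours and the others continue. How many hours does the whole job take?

92/11 hours

In the first 7 hours the combined rate is 1/8, so 7/8 of the job is done, leaving 1/8.
After Paulo leaves the rate is 11/120 per hour; the remaining 1/8 takes 15/11 hours.
Total = 7 + 15/11 = 92/11 hours.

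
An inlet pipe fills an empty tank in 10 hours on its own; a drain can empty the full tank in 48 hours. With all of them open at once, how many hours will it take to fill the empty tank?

Net rate = 1/10 − 1/48 = (24 − 5)/240 = 19/240 per hour.
Filling time = 1 ÷ (19/240) = 240/19 hours.

240/19 hours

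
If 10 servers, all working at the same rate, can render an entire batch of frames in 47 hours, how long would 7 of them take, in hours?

Total work is 10·47 = 470 server-hours.
With 7 servers: 470/7 hours.

470/7 hours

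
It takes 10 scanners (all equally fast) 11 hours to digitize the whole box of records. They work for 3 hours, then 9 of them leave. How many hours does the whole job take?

83 hours

One scanner does 1/110 of the job per hour.
After 3 hours with 10 scanners, 3/11 is done (8/11 left).
With 1 scanner the rate is 1/110, so the rest takes 8/11 ÷ 1/110 = 80 hours.
Total = 3 + 80 = 83 hours.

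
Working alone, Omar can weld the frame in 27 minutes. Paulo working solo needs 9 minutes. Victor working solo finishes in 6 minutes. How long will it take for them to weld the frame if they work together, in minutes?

54/17 minutes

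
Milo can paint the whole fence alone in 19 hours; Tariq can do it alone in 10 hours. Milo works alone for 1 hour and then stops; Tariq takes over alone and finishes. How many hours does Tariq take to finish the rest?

In 1 hour Milo does 1/19 of the job, leaving 18/19.
Tariq works at 1/10 per hour, so finishing takes 18/19 ÷ 1/10 = 180/19 hours.

180/19 hours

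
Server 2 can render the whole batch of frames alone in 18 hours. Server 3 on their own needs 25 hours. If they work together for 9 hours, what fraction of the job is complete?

Combined rate: 1/18 + 1/25 = (25 + 18)/450 = 43/450 per hour.
In 9 hours they complete 9·43/450 = 43/50 of the job.

43/50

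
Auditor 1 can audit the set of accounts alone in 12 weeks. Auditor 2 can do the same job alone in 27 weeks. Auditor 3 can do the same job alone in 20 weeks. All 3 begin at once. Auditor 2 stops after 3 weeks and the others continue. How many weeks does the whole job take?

In the first 3 weeks the combined rate is 23/135, so 23/45 of the job is done, leaving 22/45.
After Auditor 2 leaves the rate is 2/15 per week; the remaining 22/45 takes 11/3 weeks.
Total = 3 + 11/3 = 20/3 weeks.

20/3 weeks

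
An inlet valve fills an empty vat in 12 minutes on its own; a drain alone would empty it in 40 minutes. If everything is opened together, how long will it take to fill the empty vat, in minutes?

Net rate = 1/12 − 1/40 = (10 − 3)/120 = 7/120 per minute.
Filling time = 1 ÷ (7/120) = 120/7 minutes.

120/7 minutes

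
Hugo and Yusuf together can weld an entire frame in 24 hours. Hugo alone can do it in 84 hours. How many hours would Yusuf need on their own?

Combined rate is 1/24 per hour.
Known contribution: 1/84 per hour.
So Yusuf's rate is 1/24 − 1/84 = 5/168, meaning 168/5 hours alone.

168/5 hours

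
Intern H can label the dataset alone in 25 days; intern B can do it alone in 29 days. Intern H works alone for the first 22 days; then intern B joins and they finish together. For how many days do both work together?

29/18 days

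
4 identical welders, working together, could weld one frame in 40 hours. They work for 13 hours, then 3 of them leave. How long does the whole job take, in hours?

One welder does 1/160 of the job per hour.
After 13 hours with 4 welders, 13/40 is done (27/40 left).
With 1 welder the rate is 1/160, so the rest takes 27/40 ÷ 1/160 = 108 hours.
Total = 13 + 108 = 121 hours.

121 hours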